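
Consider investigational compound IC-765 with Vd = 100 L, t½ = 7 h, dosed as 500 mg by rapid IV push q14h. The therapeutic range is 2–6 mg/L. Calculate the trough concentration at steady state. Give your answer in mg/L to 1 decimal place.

The dosing interval is 2 half-lives, so f = 2^(−2) = 0.25.
Accumulation ratio R = 1/(1 − f) = 1/0.75 = 4/3.
Single-dose peak C₀ = D/Vd = 500/100 = 5 mg/L.
Steady-state peak Cmax,ss = C₀·R = 5 × 4/3 ≈ 6.667 mg/L.
Steady-state trough Cmin,ss = Cmax,ss·f ≈ 6.667 × 0.25 ≈ 1.667 mg/L.
Trough 1.7 mg/L vs MEC 2 mg/L: subtherapeutic.

1.7 mg/L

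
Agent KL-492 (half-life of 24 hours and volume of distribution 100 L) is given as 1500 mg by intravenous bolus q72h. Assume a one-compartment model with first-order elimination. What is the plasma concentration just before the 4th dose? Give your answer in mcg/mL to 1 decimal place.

f = (1/2)^(τ/t½) = (1/2)^(72/24) ≈ 0.1250.
C₀ = D/Vd = 1500/100 ≈ 15.000 mcg/mL.
Before the 4th dose, 3 doses have been given. Superposition: Cmin = C₀·(f + f² + … + f^3).
≈ 15.000 × (0.1250 + 0.0156 + 0.0020) ≈ 15.000 × 0.1426 ≈ 2.139 mcg/mL.

2.1 mcg/mL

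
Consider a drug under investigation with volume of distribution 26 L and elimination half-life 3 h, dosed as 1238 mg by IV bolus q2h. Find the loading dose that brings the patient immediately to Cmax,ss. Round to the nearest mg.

f = (1/2)^(2/3) ≈ 0.629961; accumulation ratio R = 1/(1−f) ≈ 2.70242.
Loading dose to hit Cmax,ss on first dose: D_load = D_maint·R ≈ 1238 × 2.70242 ≈ 3345.60 mg.

3346 mg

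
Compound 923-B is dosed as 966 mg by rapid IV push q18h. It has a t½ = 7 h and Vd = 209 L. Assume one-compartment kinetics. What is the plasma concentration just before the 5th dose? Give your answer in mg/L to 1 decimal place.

0.9 mg/L

f = (1/2)^(τ/t½) = (1/2)^(18/7) ≈ 0.1682.
C₀ = D/Vd = 966/209 ≈ 4.622 mg/L.
Before the 5th dose, 4 doses have been given. Superposition: Cmin = C₀·(f + f² + … + f^4).
≈ 4.622 × (0.1682 + 0.0283 + 0.0048 + 0.0008) ≈ 4.622 × 0.2021 ≈ 0.934 mg/L.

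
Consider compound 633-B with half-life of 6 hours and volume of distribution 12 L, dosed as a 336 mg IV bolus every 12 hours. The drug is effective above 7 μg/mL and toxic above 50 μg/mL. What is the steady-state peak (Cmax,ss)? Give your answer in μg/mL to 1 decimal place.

37.3 μg/mL

The dosing interval is 2 half-lives, so f = 2^(−2) = 0.25.
At steady state, R = 1/(1 − 0.25) = 4/3.
Single-dose peak C₀ = D/Vd = 336/12 = 28 μg/mL.
Steady-state peak Cmax,ss = C₀·R = 28 × 4/3 ≈ 37.333 μg/mL.
Peak 37.3 μg/mL vs MTC 50 μg/mL: below toxic threshold.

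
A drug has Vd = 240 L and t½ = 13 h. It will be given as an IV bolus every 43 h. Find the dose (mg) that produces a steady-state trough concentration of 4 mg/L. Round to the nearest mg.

τ/t½ = 43/13 ≈ 3.3077, so f = (1/2)^(43/13) ≈ 0.100992.
Cmin,ss = (D/Vd)·f/(1−f), so D = Cmin,ss·Vd·(1−f)/f.
D = 4 × 240 × (1−f)/f ≈ 4 × 240 × 8.90177 ≈ 8545.70 mg.

8546 mg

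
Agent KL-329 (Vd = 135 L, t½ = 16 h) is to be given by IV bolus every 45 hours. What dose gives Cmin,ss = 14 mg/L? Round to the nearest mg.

τ/t½ = 45/16 ≈ 2.8125, so f = (1/2)^(45/16) ≈ 0.142349.
Cmin,ss = (D/Vd)·f/(1−f), so D = Cmin,ss·Vd·(1−f)/f.
D = 14 × 135 × (1−f)/f ≈ 14 × 135 × 6.02499 ≈ 11387.23 mg.

11387 mg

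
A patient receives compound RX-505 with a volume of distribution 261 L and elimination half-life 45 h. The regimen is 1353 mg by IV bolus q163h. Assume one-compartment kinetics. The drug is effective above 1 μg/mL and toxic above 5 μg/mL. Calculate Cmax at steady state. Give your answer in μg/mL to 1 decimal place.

5.6 μg/mL

Over one 163-h interval, 163/45 ≈ 3.6222 half-lives elapse, leaving f ≈ 0.0812 of each dose.
Accumulation ratio R = 1/(1 − f) ≈ 1/0.9188 ≈ 1.0884.
Single-dose peak C₀ = D/Vd = 1353/261 ≈ 5.184 μg/mL.
Steady-state peak Cmax,ss = C₀·R ≈ 5.184 × 1.0884 ≈ 5.642 μg/mL.
Peak 5.6 μg/mL vs MTC 5 μg/mL: exceeds toxic threshold.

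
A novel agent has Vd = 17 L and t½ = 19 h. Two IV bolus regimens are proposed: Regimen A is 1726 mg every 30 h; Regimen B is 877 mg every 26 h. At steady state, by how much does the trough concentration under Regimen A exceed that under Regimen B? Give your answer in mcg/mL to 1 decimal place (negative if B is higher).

18.5 mcg/mL

Regimen A: f = (1/2)^(30/19) ≈ 0.3347; Cmin,ss = (1726/17)·f/(1−f) ≈ 51.078 mcg/mL.
Regimen B: f = (1/2)^(26/19) ≈ 0.3873; Cmin,ss = (877/17)·f/(1−f) ≈ 32.610 mcg/mL.
Difference ≈ 51.078 − 32.610 ≈ 18.468 mcg/mL.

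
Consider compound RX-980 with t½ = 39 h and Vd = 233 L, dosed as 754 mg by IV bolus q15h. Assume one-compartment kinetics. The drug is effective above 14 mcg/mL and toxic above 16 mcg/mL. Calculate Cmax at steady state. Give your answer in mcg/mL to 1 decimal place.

13.8 mcg/mL

k = ln2/t½ = ln2/39 ≈ 0.017773 h⁻¹; fraction remaining f = e^(−kτ) = e^(−0.017773×15) ≈ 0.7660.
At steady state, accumulation factor R = 1/(1 − e^(−kτ)) ≈ 4.2735.
Each bolus raises the concentration by D/Vd = 754/233 ≈ 3.236 mcg/mL.
Steady-state peak Cmax,ss = C₀·R ≈ 3.236 × 4.2735 ≈ 13.829 mcg/mL.
Peak 13.8 mcg/mL vs MTC 16 mcg/mL: below toxic threshold.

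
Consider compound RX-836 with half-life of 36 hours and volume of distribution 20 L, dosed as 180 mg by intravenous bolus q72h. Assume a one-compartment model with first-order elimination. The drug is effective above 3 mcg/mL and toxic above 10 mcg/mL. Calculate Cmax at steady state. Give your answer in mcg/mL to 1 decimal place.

τ = 72 h = 2 half-lives, so f = (1/2)^2 = 0.25.
Accumulation ratio R = 1/(1 − f) = 1/0.75 = 4/3.
Single-dose peak C₀ = D/Vd = 180/20 = 9 mcg/mL.
Steady-state peak Cmax,ss = C₀·R = 9 × 4/3 ≈ 12.000 mcg/mL.
Peak 12.0 mcg/mL vs MTC 10 mcg/mL: exceeds toxic threshold.

12.0 mcg/mL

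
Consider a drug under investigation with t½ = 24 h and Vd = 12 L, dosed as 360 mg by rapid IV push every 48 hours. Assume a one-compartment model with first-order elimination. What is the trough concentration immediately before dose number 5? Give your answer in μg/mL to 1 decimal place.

10.0 μg/mL

f = (1/2)^(τ/t½) = (1/2)^(48/24) ≈ 0.2500.
C₀ = D/Vd = 360/12 ≈ 30.000 μg/mL.
Before the 5th dose, 4 doses have been given. Superposition: Cmin = C₀·(f + f² + … + f^4).
≈ 30.000 × (0.2500 + 0.0625 + 0.0156 + 0.0039) ≈ 30.000 × 0.3320 ≈ 9.960 μg/mL.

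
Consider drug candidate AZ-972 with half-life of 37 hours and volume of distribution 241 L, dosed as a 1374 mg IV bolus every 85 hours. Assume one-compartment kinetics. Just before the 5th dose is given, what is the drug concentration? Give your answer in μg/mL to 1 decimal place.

f = (1/2)^(τ/t½) = (1/2)^(85/37) ≈ 0.2034.
C₀ = D/Vd = 1374/241 ≈ 5.701 μg/mL.
Before the 5th dose, 4 doses have been given. Superposition: Cmin = C₀·(f + f² + … + f^4).
≈ 5.701 × (0.2034 + 0.0414 + 0.0084 + 0.0017) ≈ 5.701 × 0.2549 ≈ 1.453 μg/mL.

1.5 μg/mL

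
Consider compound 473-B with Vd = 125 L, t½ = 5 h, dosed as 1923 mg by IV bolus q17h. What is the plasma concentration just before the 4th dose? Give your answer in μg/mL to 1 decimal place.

1.6 μg/mL

f = (1/2)^(τ/t½) = (1/2)^(17/5) ≈ 0.0947.
C₀ = D/Vd = 1923/125 ≈ 15.384 μg/mL.
Before the 4th dose, 3 doses have been given. Superposition: Cmin = C₀·(f + f² + … + f^3).
≈ 15.384 × (0.0947 + 0.0090 + 0.0008) ≈ 15.384 × 0.1045 ≈ 1.608 μg/mL.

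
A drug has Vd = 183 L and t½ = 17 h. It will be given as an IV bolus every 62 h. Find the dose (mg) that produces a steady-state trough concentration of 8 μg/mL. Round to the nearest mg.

τ/t½ = 62/17 ≈ 3.6471, so f = (1/2)^(62/17) ≈ 0.079823.
Cmin,ss = (D/Vd)·f/(1−f), so D = Cmin,ss·Vd·(1−f)/f.
D = 8 × 183 × (1−f)/f ≈ 8 × 183 × 11.52772 ≈ 16876.58 mg.

16877 mg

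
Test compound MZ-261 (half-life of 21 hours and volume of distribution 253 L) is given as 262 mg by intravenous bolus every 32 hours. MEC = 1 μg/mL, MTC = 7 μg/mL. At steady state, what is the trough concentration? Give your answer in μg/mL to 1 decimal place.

τ/t½ = 32/21 ≈ 1.5238, so fraction remaining f = (1/2)^(32/21) ≈ 0.3478.
Single-dose peak C₀ = D/Vd = 262/253 ≈ 1.036 μg/mL.
Steady-state trough Cmin,ss = C₀·f/(1−f) ≈ 1.036 × 0.3478/0.6522 ≈ 0.552 μg/mL.
Trough 0.6 μg/mL vs MEC 1 μg/mL: subtherapeutic.

0.6 μg/mL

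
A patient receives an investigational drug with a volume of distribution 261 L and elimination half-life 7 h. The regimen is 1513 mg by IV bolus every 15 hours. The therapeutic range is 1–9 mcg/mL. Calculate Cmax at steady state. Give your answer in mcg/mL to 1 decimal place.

7.5 mcg/mL

k = ln2/t½ = ln2/7 ≈ 0.099021 h⁻¹; fraction remaining f = e^(−kτ) = e^(−0.099021×15) ≈ 0.2264.
At steady state, accumulation factor R = 1/(1 − e^(−kτ)) ≈ 1.2927.
Single-dose peak C₀ = D/Vd = 1513/261 ≈ 5.797 mcg/mL.
Cmax,ss = C₀/(1 − f) ≈ 5.797/0.7736 ≈ 7.494 mcg/mL.
Peak 7.5 mcg/mL vs MTC 9 mcg/mL: below toxic threshold.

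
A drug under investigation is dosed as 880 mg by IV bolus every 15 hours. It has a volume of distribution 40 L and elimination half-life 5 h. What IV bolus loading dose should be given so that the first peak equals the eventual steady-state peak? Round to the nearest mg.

f = (1/2)^(15/5) ≈ 0.125000; accumulation ratio R = 1/(1−f) ≈ 1.14286.
Loading dose to hit Cmax,ss on first dose: D_load = D_maint·R ≈ 880 × 1.14286 ≈ 1005.72 mg.

1006 mg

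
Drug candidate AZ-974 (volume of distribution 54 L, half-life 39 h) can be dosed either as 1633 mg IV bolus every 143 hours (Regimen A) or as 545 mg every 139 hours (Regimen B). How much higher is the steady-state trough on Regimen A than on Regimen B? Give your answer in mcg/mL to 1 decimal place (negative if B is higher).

Regimen A: f = (1/2)^(143/39) ≈ 0.0787; Cmin,ss = (1633/54)·f/(1−f) ≈ 2.583 mcg/mL.
Regimen B: f = (1/2)^(139/39) ≈ 0.0845; Cmin,ss = (545/54)·f/(1−f) ≈ 0.932 mcg/mL.
Difference ≈ 2.583 − 0.932 ≈ 1.651 mcg/mL.

1.7 mcg/mL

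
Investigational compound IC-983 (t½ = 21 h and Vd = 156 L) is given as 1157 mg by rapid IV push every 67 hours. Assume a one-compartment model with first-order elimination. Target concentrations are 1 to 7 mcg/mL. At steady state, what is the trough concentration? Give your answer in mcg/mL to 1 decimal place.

τ/t½ = 67/21 ≈ 3.1905, so fraction remaining f = (1/2)^(67/21) ≈ 0.1095.
Each bolus raises the concentration by D/Vd = 1157/156 ≈ 7.417 mcg/mL.
Steady-state trough Cmin,ss = C₀·f/(1−f) ≈ 7.417 × 0.1095/0.8905 ≈ 0.912 mcg/mL.
Trough 0.9 mcg/mL vs MEC 1 mcg/mL: subtherapeutic.

0.9 mcg/mL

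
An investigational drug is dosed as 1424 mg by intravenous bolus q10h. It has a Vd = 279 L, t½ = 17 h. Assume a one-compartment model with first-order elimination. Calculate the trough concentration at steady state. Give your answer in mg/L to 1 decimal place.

τ/t½ = 10/17 ≈ 0.58824, so fraction remaining f = (1/2)^(10/17) ≈ 0.6652.
Each bolus raises the concentration by D/Vd = 1424/279 ≈ 5.104 mg/L.
Steady-state trough Cmin,ss = C₀·f/(1−f) ≈ 5.104 × 0.6652/0.3348 ≈ 10.141 mg/L.

10.1 mg/L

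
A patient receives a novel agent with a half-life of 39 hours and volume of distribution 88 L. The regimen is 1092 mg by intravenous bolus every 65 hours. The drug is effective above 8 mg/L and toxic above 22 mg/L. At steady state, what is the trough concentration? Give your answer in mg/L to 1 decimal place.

Over one 65-h interval, 65/39 ≈ 1.6667 half-lives elapse, leaving f ≈ 0.3150 of each dose.
Accumulation ratio R = 1/(1 − f) ≈ 1/0.6850 ≈ 1.4599.
Single-dose peak C₀ = D/Vd = 1092/88 ≈ 12.409 mg/L.
Cmax,ss = C₀/(1 − f) ≈ 12.409/0.6850 ≈ 18.115 mg/L.
Steady-state trough Cmin,ss = Cmax,ss·f ≈ 18.115 × 0.3150 ≈ 5.706 mg/L.
Trough 5.7 mg/L vs MEC 8 mg/L: subtherapeutic.

5.7 mg/L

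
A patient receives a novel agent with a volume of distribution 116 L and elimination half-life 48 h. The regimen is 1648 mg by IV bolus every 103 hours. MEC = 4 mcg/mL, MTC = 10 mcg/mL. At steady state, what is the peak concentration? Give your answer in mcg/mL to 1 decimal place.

τ/t½ = 103/48 ≈ 2.1458, so fraction remaining f = (1/2)^(103/48) ≈ 0.2260.
At steady state, accumulation factor R = 1/(1 − e^(−kτ)) ≈ 1.2920.
Each bolus raises the concentration by D/Vd = 1648/116 ≈ 14.207 mcg/mL.
Steady-state peak Cmax,ss = C₀·R ≈ 14.207 × 1.2920 ≈ 18.355 mcg/mL.
Peak 18.4 mcg/mL vs MTC 10 mcg/mL: exceeds toxic threshold.

18.4 mcg/mL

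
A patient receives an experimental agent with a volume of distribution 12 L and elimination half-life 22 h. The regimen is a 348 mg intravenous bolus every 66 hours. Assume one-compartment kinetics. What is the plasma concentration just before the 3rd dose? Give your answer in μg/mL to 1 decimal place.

f = (1/2)^(τ/t½) = (1/2)^(66/22) ≈ 0.1250.
C₀ = D/Vd = 348/12 ≈ 29.000 μg/mL.
Before the 3rd dose, 2 doses have been given. Superposition: Cmin = C₀·(f + f²).
≈ 29.000 × (0.1250 + 0.0156) ≈ 29.000 × 0.1406 ≈ 4.077 μg/mL.

4.1 μg/mL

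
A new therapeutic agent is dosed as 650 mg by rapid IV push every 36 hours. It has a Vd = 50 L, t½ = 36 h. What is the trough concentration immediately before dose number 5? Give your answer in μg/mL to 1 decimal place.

12.2 μg/mL

f = (1/2)^(τ/t½) = (1/2)^(36/36) ≈ 0.5000.
C₀ = D/Vd = 650/50 ≈ 13.000 μg/mL.
Before the 5th dose, 4 doses have been given. Superposition: Cmin = C₀·(f + f² + … + f^4).
≈ 13.000 × (0.5000 + 0.2500 + 0.1250 + 0.0625) ≈ 13.000 × 0.9375 ≈ 12.188 μg/mL.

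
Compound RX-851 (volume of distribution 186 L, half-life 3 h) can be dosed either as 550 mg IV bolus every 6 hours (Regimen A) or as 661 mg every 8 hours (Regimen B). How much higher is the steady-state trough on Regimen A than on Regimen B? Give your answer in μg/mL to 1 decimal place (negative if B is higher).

Regimen A: f = (1/2)^(6/3) ≈ 0.2500; Cmin,ss = (550/186)·f/(1−f) ≈ 0.986 μg/mL.
Regimen B: f = (1/2)^(8/3) ≈ 0.1575; Cmin,ss = (661/186)·f/(1−f) ≈ 0.664 μg/mL.
Difference ≈ 0.986 − 0.664 ≈ 0.322 μg/mL.

0.3 μg/mL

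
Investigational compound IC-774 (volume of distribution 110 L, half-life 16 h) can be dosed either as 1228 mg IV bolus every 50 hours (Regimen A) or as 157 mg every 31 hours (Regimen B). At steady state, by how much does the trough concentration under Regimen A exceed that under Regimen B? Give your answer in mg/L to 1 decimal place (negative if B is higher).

0.9 mg/L

Regimen A: f = (1/2)^(50/16) ≈ 0.1146; Cmin,ss = (1228/110)·f/(1−f) ≈ 1.445 mg/L.
Regimen B: f = (1/2)^(31/16) ≈ 0.2611; Cmin,ss = (157/110)·f/(1−f) ≈ 0.504 mg/L.
Difference ≈ 1.445 − 0.504 ≈ 0.941 mg/L.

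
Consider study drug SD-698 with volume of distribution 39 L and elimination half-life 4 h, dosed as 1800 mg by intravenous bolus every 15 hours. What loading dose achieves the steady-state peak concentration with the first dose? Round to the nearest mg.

f = (1/2)^(15/4) ≈ 0.074325; accumulation ratio R = 1/(1−f) ≈ 1.08029.
Loading dose to hit Cmax,ss on first dose: D_load = D_maint·R ≈ 1800 × 1.08029 ≈ 1944.52 mg.

1945 mg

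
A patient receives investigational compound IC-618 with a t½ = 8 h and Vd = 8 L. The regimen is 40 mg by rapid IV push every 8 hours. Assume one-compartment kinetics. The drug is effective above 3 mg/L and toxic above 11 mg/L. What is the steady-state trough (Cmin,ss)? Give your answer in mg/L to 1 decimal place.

The dosing interval is 1 half-life, so f = 2^(−1) = 0.5.
At steady state, R = 1/(1 − 0.5) = 2/1.
Single-dose peak C₀ = D/Vd = 40/8 = 5 mg/L.
Steady-state peak Cmax,ss = C₀·R = 5 × 2/1 ≈ 10.000 mg/L.
Steady-state trough Cmin,ss = Cmax,ss·f ≈ 10.000 × 0.5 ≈ 5.000 mg/L.
Trough 5.0 mg/L vs MEC 3 mg/L: adequate.

5.0 mg/L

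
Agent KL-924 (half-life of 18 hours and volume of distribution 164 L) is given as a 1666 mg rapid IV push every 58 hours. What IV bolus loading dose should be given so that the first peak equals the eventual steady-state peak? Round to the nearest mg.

f = (1/2)^(58/18) ≈ 0.107155; accumulation ratio R = 1/(1−f) ≈ 1.12002.
Loading dose to hit Cmax,ss on first dose: D_load = D_maint·R ≈ 1666 × 1.12002 ≈ 1865.95 mg.

1866 mg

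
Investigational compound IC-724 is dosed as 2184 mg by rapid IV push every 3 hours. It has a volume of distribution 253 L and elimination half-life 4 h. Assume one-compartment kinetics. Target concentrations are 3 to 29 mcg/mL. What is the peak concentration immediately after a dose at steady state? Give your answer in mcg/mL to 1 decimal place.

k = ln2/t½ = ln2/4 ≈ 0.173287 h⁻¹; fraction remaining f = e^(−kτ) = e^(−0.173287×3) ≈ 0.5946.
Accumulation ratio R = 1/(1 − f) ≈ 1/0.4054 ≈ 2.4667.
Single-dose peak C₀ = D/Vd = 2184/253 ≈ 8.632 mcg/mL.
Steady-state peak Cmax,ss = C₀·R ≈ 8.632 × 2.4667 ≈ 21.293 mcg/mL.
Peak 21.3 mcg/mL vs MTC 29 mcg/mL: below toxic threshold.

21.3 mcg/mL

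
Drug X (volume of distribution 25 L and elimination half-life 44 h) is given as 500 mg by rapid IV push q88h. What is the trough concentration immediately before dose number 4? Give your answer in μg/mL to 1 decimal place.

6.6 μg/mL

f = (1/2)^(τ/t½) = (1/2)^(88/44) ≈ 0.2500.
C₀ = D/Vd = 500/25 ≈ 20.000 μg/mL.
Before the 4th dose, 3 doses have been given. Superposition: Cmin = C₀·(f + f² + … + f^3).
≈ 20.000 × (0.2500 + 0.0625 + 0.0156) ≈ 20.000 × 0.3281 ≈ 6.562 μg/mL.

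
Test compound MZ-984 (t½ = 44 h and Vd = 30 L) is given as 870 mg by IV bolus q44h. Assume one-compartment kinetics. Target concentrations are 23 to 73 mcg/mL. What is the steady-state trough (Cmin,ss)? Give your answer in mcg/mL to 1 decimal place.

τ = 44 h = 1 half-life, so f = (1/2)^1 = 0.5.
Accumulation ratio R = 1/(1 − f) = 1/0.5 = 2/1.
Single-dose peak C₀ = D/Vd = 870/30 = 29 mcg/mL.
Steady-state peak Cmax,ss = C₀·R = 29 × 2/1 ≈ 58.000 mcg/mL.
Steady-state trough Cmin,ss = Cmax,ss·f ≈ 58.000 × 0.5 ≈ 29.000 mcg/mL.
Trough 29.0 mcg/mL vs MEC 23 mcg/mL: adequate.

29.0 mcg/mL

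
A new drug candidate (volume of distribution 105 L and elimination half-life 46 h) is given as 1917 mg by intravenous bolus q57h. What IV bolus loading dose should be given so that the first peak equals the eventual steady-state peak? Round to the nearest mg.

f = (1/2)^(57/46) ≈ 0.423628; accumulation ratio R = 1/(1−f) ≈ 1.73499.
Loading dose to hit Cmax,ss on first dose: D_load = D_maint·R ≈ 1917 × 1.73499 ≈ 3325.98 mg.

3326 mg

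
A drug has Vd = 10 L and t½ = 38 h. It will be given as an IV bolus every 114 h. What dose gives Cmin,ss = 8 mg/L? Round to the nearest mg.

τ/t½ = 114/38 ≈ 3, so f = (1/2)^(114/38) ≈ 0.125000.
Cmin,ss = (D/Vd)·f/(1−f), so D = Cmin,ss·Vd·(1−f)/f.
D = 8 × 10 × (1−f)/f ≈ 8 × 10 × 7.00000 ≈ 560.00 mg.

560 mg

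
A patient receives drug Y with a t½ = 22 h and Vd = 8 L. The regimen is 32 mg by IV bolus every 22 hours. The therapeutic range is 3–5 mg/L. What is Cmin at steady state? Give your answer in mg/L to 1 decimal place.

τ = 22 h = 1 half-life, so f = (1/2)^1 = 0.5.
Accumulation ratio R = 1/(1 − f) = 1/0.5 = 2/1.
Single-dose peak C₀ = D/Vd = 32/8 = 4 mg/L.
Steady-state peak Cmax,ss = C₀·R = 4 × 2/1 ≈ 8.000 mg/L.
Steady-state trough Cmin,ss = Cmax,ss·f ≈ 8.000 × 0.5 ≈ 4.000 mg/L.
Trough 4.0 mg/L vs MEC 3 mg/L: adequate.

4.0 mg/L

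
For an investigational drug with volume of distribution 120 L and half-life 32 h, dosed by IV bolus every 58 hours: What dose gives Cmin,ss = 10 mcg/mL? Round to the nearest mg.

τ/t½ = 58/32 ≈ 1.8125, so f = (1/2)^(58/32) ≈ 0.284697.
Cmin,ss = (D/Vd)·f/(1−f), so D = Cmin,ss·Vd·(1−f)/f.
D = 10 × 120 × (1−f)/f ≈ 10 × 120 × 2.51251 ≈ 3015.01 mg.

3015 mg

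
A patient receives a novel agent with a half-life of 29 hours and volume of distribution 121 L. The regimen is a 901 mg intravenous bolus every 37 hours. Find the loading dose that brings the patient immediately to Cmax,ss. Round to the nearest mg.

f = (1/2)^(37/29) ≈ 0.412978; accumulation ratio R = 1/(1−f) ≈ 1.70351.
Loading dose to hit Cmax,ss on first dose: D_load = D_maint·R ≈ 901 × 1.70351 ≈ 1534.86 mg.

1535 mg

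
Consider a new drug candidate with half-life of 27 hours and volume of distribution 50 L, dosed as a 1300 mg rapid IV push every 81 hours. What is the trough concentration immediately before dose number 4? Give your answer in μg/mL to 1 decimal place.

3.7 μg/mL

f = (1/2)^(τ/t½) = (1/2)^(81/27) ≈ 0.1250.
C₀ = D/Vd = 1300/50 ≈ 26.000 μg/mL.
Before the 4th dose, 3 doses have been given. Superposition: Cmin = C₀·(f + f² + … + f^3).
≈ 26.000 × (0.1250 + 0.0156 + 0.0020) ≈ 26.000 × 0.1426 ≈ 3.708 μg/mL.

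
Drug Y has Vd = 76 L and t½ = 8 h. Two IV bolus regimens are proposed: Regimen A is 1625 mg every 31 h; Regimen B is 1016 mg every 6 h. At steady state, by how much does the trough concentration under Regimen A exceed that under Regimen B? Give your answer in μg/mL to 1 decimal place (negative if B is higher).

-18.0 μg/mL

Regimen A: f = (1/2)^(31/8) ≈ 0.0682; Cmin,ss = (1625/76)·f/(1−f) ≈ 1.565 μg/mL.
Regimen B: f = (1/2)^(6/8) ≈ 0.5946; Cmin,ss = (1016/76)·f/(1−f) ≈ 19.607 μg/mL.
Difference ≈ 1.565 − 19.607 ≈ -18.042 μg/mL.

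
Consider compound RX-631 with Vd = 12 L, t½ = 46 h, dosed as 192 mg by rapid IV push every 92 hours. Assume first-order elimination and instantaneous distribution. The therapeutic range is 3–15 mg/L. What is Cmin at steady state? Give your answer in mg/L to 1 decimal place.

The dosing interval is 2 half-lives, so f = 2^(−2) = 0.25.
Accumulation ratio R = 1/(1 − f) = 1/0.75 = 4/3.
Single-dose peak C₀ = D/Vd = 192/12 = 16 mg/L.
Steady-state peak Cmax,ss = C₀·R = 16 × 4/3 ≈ 21.333 mg/L.
Steady-state trough Cmin,ss = Cmax,ss·f ≈ 21.333 × 0.25 ≈ 5.333 mg/L.
Trough 5.3 mg/L vs MEC 3 mg/L: adequate.

5.3 mg/L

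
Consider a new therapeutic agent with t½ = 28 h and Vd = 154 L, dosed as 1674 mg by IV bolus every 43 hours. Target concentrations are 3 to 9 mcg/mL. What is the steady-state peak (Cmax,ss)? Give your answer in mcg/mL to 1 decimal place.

16.6 mcg/mL

k = ln2/t½ = ln2/28 ≈ 0.024755 h⁻¹; fraction remaining f = e^(−kτ) = e^(−0.024755×43) ≈ 0.3449.
Accumulation ratio R = 1/(1 − f) ≈ 1/0.6551 ≈ 1.5265.
Each bolus raises the concentration by D/Vd = 1674/154 ≈ 10.870 mcg/mL.
Steady-state peak Cmax,ss = C₀·R ≈ 10.870 × 1.5265 ≈ 16.593 mcg/mL.
Peak 16.6 mcg/mL vs MTC 9 mcg/mL: exceeds toxic threshold.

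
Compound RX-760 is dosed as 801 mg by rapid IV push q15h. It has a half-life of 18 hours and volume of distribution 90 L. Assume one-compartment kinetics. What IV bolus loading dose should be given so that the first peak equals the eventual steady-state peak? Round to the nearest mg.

f = (1/2)^(15/18) ≈ 0.561231; accumulation ratio R = 1/(1−f) ≈ 2.27910.
Loading dose to hit Cmax,ss on first dose: D_load = D_maint·R ≈ 801 × 2.27910 ≈ 1825.56 mg.

1826 mg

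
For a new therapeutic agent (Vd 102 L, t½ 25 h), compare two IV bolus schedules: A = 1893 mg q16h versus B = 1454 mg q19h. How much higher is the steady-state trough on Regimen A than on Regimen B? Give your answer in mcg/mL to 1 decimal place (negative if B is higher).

Regimen A: f = (1/2)^(16/25) ≈ 0.6417; Cmin,ss = (1893/102)·f/(1−f) ≈ 33.238 mcg/mL.
Regimen B: f = (1/2)^(19/25) ≈ 0.5905; Cmin,ss = (1454/102)·f/(1−f) ≈ 20.556 mcg/mL.
Difference ≈ 33.238 − 20.556 ≈ 12.682 mcg/mL.

12.7 mcg/mL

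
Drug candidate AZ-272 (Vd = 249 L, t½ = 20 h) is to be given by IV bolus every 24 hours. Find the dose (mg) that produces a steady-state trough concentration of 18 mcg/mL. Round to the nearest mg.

5815 mg

τ/t½ = 24/20 ≈ 1.2, so f = (1/2)^(24/20) ≈ 0.435275.
Cmin,ss = (D/Vd)·f/(1−f), so D = Cmin,ss·Vd·(1−f)/f.
D = 18 × 249 × (1−f)/f ≈ 18 × 249 × 1.29740 ≈ 5814.95 mg.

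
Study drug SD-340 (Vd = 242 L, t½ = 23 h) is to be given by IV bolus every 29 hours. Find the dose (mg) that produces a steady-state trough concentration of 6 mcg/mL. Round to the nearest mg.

2028 mg

τ/t½ = 29/23 ≈ 1.2609, so f = (1/2)^(29/23) ≈ 0.417292.
Cmin,ss = (D/Vd)·f/(1−f), so D = Cmin,ss·Vd·(1−f)/f.
D = 6 × 242 × (1−f)/f ≈ 6 × 242 × 1.39640 ≈ 2027.57 mg.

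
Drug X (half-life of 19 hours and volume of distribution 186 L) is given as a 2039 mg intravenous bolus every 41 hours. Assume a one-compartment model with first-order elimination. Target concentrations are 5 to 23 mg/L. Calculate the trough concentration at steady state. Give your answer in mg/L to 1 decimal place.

Over one 41-h interval, 41/19 ≈ 2.1579 half-lives elapse, leaving f ≈ 0.2241 of each dose.
Each bolus raises the concentration by D/Vd = 2039/186 ≈ 10.962 mg/L.
Steady-state trough Cmin,ss = C₀·f/(1−f) ≈ 10.962 × 0.2241/0.7759 ≈ 3.166 mg/L.
Trough 3.2 mg/L vs MEC 5 mg/L: subtherapeutic.

3.2 mg/L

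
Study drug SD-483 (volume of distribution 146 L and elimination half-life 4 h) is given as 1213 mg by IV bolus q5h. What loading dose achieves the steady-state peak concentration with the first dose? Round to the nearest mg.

f = (1/2)^(5/4) ≈ 0.420448; accumulation ratio R = 1/(1−f) ≈ 1.72547.
Loading dose to hit Cmax,ss on first dose: D_load = D_maint·R ≈ 1213 × 1.72547 ≈ 2093.00 mg.

2093 mg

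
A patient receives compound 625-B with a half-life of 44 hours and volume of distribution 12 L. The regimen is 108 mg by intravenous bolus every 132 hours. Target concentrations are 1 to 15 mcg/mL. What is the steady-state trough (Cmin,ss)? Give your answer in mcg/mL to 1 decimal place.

τ = 132 h = 3 half-lives, so f = (1/2)^3 = 0.125.
At steady state, R = 1/(1 − 0.125) = 8/7.
Single-dose peak C₀ = D/Vd = 108/12 = 9 mcg/mL.
Steady-state peak Cmax,ss = C₀·R = 9 × 8/7 ≈ 10.286 mcg/mL.
Steady-state trough Cmin,ss = Cmax,ss·f ≈ 10.286 × 0.125 ≈ 1.286 mcg/mL.
Trough 1.3 mcg/mL vs MEC 1 mcg/mL: adequate.

1.3 mcg/mL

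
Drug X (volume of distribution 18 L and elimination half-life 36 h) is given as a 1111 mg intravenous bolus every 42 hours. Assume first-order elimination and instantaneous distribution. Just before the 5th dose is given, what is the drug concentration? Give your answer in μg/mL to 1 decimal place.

47.6 μg/mL

f = (1/2)^(τ/t½) = (1/2)^(42/36) ≈ 0.4454.
C₀ = D/Vd = 1111/18 ≈ 61.722 μg/mL.
Before the 5th dose, 4 doses have been given. Superposition: Cmin = C₀·(f + f² + … + f^4).
≈ 61.722 × (0.4454 + 0.1984 + 0.0884 + 0.0394) ≈ 61.722 × 0.7716 ≈ 47.625 μg/mL.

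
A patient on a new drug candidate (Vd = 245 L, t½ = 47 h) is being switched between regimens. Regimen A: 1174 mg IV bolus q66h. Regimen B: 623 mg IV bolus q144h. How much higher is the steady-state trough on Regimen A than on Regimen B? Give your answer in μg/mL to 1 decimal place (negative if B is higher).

2.6 μg/mL

Regimen A: f = (1/2)^(66/47) ≈ 0.3778; Cmin,ss = (1174/245)·f/(1−f) ≈ 2.910 μg/mL.
Regimen B: f = (1/2)^(144/47) ≈ 0.1196; Cmin,ss = (623/245)·f/(1−f) ≈ 0.345 μg/mL.
Difference ≈ 2.910 − 0.345 ≈ 2.565 μg/mL.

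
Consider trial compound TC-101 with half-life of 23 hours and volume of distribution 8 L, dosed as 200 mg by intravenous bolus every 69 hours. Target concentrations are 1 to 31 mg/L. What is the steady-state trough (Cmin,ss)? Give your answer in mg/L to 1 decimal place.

3.6 mg/L

The dosing interval is 3 half-lives, so f = 2^(−3) = 0.125.
Accumulation ratio R = 1/(1 − f) = 1/0.875 = 8/7.
Single-dose peak C₀ = D/Vd = 200/8 = 25 mg/L.
Steady-state peak Cmax,ss = C₀·R = 25 × 8/7 ≈ 28.571 mg/L.
Steady-state trough Cmin,ss = Cmax,ss·f ≈ 28.571 × 0.125 ≈ 3.571 mg/L.
Trough 3.6 mg/L vs MEC 1 mg/L: adequate.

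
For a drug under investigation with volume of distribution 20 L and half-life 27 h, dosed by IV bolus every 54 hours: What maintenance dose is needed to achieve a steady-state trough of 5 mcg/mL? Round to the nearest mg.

τ/t½ = 54/27 ≈ 2, so f = (1/2)^(54/27) ≈ 0.250000.
Cmin,ss = (D/Vd)·f/(1−f), so D = Cmin,ss·Vd·(1−f)/f.
D = 5 × 20 × (1−f)/f ≈ 5 × 20 × 3.00000 ≈ 300.00 mg.

300 mg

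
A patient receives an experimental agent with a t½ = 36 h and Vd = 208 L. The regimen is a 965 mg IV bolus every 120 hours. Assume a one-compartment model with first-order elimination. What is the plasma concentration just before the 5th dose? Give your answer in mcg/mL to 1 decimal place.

f = (1/2)^(τ/t½) = (1/2)^(120/36) ≈ 0.0992.
C₀ = D/Vd = 965/208 ≈ 4.639 mcg/mL.
Before the 5th dose, 4 doses have been given. Superposition: Cmin = C₀·(f + f² + … + f^4).
≈ 4.639 × (0.0992 + 0.0098 + 0.0010 + 0.0001) ≈ 4.639 × 0.1101 ≈ 0.511 mcg/mL.

0.5 mcg/mL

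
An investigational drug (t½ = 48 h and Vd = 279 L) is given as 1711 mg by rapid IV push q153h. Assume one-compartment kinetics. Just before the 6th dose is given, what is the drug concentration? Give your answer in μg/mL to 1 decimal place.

f = (1/2)^(τ/t½) = (1/2)^(153/48) ≈ 0.1098.
C₀ = D/Vd = 1711/279 ≈ 6.133 μg/mL.
Before the 6th dose, 5 doses have been given. Superposition: Cmin = C₀·(f + f² + … + f^5).
≈ 6.133 × (0.1098 + 0.0121 + 0.0013 + 0.0001 + 0.0000) ≈ 6.133 × 0.1233 ≈ 0.756 μg/mL.

0.8 μg/mL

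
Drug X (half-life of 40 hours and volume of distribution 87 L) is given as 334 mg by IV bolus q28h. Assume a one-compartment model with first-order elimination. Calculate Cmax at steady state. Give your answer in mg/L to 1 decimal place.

10.0 mg/L

τ/t½ = 28/40 ≈ 0.7, so fraction remaining f = (1/2)^(28/40) ≈ 0.6156.
Accumulation ratio R = 1/(1 − f) ≈ 1/0.3844 ≈ 2.6015.
Single-dose peak C₀ = D/Vd = 334/87 ≈ 3.839 mg/L.
Cmax,ss = C₀/(1 − f) ≈ 3.839/0.3844 ≈ 9.987 mg/L.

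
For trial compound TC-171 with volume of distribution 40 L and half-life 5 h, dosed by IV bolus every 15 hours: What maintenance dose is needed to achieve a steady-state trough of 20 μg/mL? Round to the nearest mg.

τ/t½ = 15/5 ≈ 3, so f = (1/2)^(15/5) ≈ 0.125000.
Cmin,ss = (D/Vd)·f/(1−f), so D = Cmin,ss·Vd·(1−f)/f.
D = 20 × 40 × (1−f)/f ≈ 20 × 40 × 7.00000 ≈ 5600.00 mg.

5600 mg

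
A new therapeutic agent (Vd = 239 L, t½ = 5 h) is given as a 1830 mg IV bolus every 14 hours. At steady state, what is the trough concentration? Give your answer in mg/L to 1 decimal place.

τ/t½ = 14/5 ≈ 2.8, so fraction remaining f = (1/2)^(14/5) ≈ 0.1436.
Each bolus raises the concentration by D/Vd = 1830/239 ≈ 7.657 mg/L.
Steady-state trough Cmin,ss = C₀·f/(1−f) ≈ 7.657 × 0.1436/0.8564 ≈ 1.284 mg/L.

1.3 mg/L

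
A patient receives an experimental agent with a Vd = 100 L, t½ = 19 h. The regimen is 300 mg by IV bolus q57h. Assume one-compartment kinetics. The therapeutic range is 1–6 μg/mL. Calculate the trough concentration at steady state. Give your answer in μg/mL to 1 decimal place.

The dosing interval is 3 half-lives, so f = 2^(−3) = 0.125.
At steady state, R = 1/(1 − 0.125) = 8/7.
Single-dose peak C₀ = D/Vd = 300/100 = 3 μg/mL.
Steady-state peak Cmax,ss = C₀·R = 3 × 8/7 ≈ 3.429 μg/mL.
Steady-state trough Cmin,ss = Cmax,ss·f ≈ 3.429 × 0.125 ≈ 0.429 μg/mL.
Trough 0.4 μg/mL vs MEC 1 μg/mL: subtherapeutic.

0.4 μg/mL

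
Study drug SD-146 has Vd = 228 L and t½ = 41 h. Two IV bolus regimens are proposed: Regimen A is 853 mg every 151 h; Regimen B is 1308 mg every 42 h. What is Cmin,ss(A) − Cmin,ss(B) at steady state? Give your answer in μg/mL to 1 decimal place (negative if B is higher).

Regimen A: f = (1/2)^(151/41) ≈ 0.0779; Cmin,ss = (853/228)·f/(1−f) ≈ 0.316 μg/mL.
Regimen B: f = (1/2)^(42/41) ≈ 0.4916; Cmin,ss = (1308/228)·f/(1−f) ≈ 5.547 μg/mL.
Difference ≈ 0.316 − 5.547 ≈ -5.231 μg/mL.

-5.2 μg/mL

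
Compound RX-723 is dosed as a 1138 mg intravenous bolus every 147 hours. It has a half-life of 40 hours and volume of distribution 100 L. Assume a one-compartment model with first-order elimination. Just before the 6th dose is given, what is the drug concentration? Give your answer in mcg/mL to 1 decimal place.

1.0 mcg/mL

f = (1/2)^(τ/t½) = (1/2)^(147/40) ≈ 0.0783.
C₀ = D/Vd = 1138/100 ≈ 11.380 mcg/mL.
Before the 6th dose, 5 doses have been given. Superposition: Cmin = C₀·(f + f² + … + f^5).
≈ 11.380 × (0.0783 + 0.0061 + 0.0005 + 0.0000 + 0.0000) ≈ 11.380 × 0.0849 ≈ 0.966 mcg/mL.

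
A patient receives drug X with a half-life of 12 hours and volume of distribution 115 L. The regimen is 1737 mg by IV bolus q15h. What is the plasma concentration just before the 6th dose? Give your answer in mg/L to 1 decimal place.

f = (1/2)^(τ/t½) = (1/2)^(15/12) ≈ 0.4204.
C₀ = D/Vd = 1737/115 ≈ 15.104 mg/L.
Before the 6th dose, 5 doses have been given. Superposition: Cmin = C₀·(f + f² + … + f^5).
≈ 15.104 × (0.4204 + 0.1767 + 0.0743 + 0.0312 + 0.0131) ≈ 15.104 × 0.7157 ≈ 10.810 mg/L.

10.8 mg/L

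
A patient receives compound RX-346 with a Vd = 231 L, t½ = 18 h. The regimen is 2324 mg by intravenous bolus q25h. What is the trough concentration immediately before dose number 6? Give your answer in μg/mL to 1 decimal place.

6.2 μg/mL

f = (1/2)^(τ/t½) = (1/2)^(25/18) ≈ 0.3819.
C₀ = D/Vd = 2324/231 ≈ 10.061 μg/mL.
Before the 6th dose, 5 doses have been given. Superposition: Cmin = C₀·(f + f² + … + f^5).
≈ 10.061 × (0.3819 + 0.1458 + 0.0557 + 0.0213 + 0.0081) ≈ 10.061 × 0.6128 ≈ 6.165 μg/mL.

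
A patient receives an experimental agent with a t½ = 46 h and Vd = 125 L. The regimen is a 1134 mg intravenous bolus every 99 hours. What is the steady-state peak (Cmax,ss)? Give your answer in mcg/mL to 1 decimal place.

11.7 mcg/mL

τ/t½ = 99/46 ≈ 2.1522, so fraction remaining f = (1/2)^(99/46) ≈ 0.2250.
Accumulation ratio R = 1/(1 − f) ≈ 1/0.7750 ≈ 1.2903.
Each bolus raises the concentration by D/Vd = 1134/125 ≈ 9.072 mcg/mL.
Steady-state peak Cmax,ss = C₀·R ≈ 9.072 × 1.2903 ≈ 11.706 mcg/mL.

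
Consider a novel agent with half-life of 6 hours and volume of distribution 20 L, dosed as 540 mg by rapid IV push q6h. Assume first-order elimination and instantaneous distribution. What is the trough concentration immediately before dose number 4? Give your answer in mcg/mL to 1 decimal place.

23.6 mcg/mL

f = (1/2)^(τ/t½) = (1/2)^(6/6) ≈ 0.5000.
C₀ = D/Vd = 540/20 ≈ 27.000 mcg/mL.
Before the 4th dose, 3 doses have been given. Superposition: Cmin = C₀·(f + f² + … + f^3).
≈ 27.000 × (0.5000 + 0.2500 + 0.1250) ≈ 27.000 × 0.8750 ≈ 23.625 mcg/mL.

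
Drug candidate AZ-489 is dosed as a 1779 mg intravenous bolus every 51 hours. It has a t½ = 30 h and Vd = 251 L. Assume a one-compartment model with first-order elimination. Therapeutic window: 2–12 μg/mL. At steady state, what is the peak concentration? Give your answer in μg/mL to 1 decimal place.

10.2 μg/mL

k = ln2/t½ = ln2/30 ≈ 0.023105 h⁻¹; fraction remaining f = e^(−kτ) = e^(−0.023105×51) ≈ 0.3078.
Accumulation ratio R = 1/(1 − f) ≈ 1/0.6922 ≈ 1.4447.
Single-dose peak C₀ = D/Vd = 1779/251 ≈ 7.088 μg/mL.
Steady-state peak Cmax,ss = C₀·R ≈ 7.088 × 1.4447 ≈ 10.240 μg/mL.
Peak 10.2 μg/mL vs MTC 12 μg/mL: below toxic threshold.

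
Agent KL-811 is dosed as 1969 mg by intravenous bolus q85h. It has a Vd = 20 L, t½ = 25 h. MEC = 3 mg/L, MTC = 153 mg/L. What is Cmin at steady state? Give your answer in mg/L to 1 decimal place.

10.3 mg/L

Over one 85-h interval, 85/25 ≈ 3.4 half-lives elapse, leaving f ≈ 0.0947 of each dose.
At steady state, accumulation factor R = 1/(1 − e^(−kτ)) ≈ 1.1046.
Single-dose peak C₀ = D/Vd = 1969/20 ≈ 98.450 mg/L.
Steady-state peak Cmax,ss = C₀·R ≈ 98.450 × 1.1046 ≈ 108.748 mg/L.
One interval later, Cmin,ss = Cmax,ss·e^(−kτ) ≈ 108.748 × 0.0947 ≈ 10.298 mg/L.
Trough 10.3 mg/L vs MEC 3 mg/L: adequate.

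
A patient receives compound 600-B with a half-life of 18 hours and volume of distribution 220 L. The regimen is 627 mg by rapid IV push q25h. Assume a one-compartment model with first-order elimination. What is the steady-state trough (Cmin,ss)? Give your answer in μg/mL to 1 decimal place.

k = ln2/t½ = ln2/18 ≈ 0.038508 h⁻¹; fraction remaining f = e^(−kτ) = e^(−0.038508×25) ≈ 0.3819.
Each bolus raises the concentration by D/Vd = 627/220 ≈ 2.850 μg/mL.
Steady-state trough Cmin,ss = C₀·f/(1−f) ≈ 2.850 × 0.3819/0.6181 ≈ 1.761 μg/mL.

1.8 μg/mL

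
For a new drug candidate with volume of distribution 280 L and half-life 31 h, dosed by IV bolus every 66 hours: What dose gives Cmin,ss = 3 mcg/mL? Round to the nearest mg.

2834 mg

τ/t½ = 66/31 ≈ 2.129, so f = (1/2)^(66/31) ≈ 0.228611.
Cmin,ss = (D/Vd)·f/(1−f), so D = Cmin,ss·Vd·(1−f)/f.
D = 3 × 280 × (1−f)/f ≈ 3 × 280 × 3.37424 ≈ 2834.36 mg.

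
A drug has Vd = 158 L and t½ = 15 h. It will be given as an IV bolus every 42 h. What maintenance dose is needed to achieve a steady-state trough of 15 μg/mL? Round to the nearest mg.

τ/t½ = 42/15 ≈ 2.8, so f = (1/2)^(42/15) ≈ 0.143587.
Cmin,ss = (D/Vd)·f/(1−f), so D = Cmin,ss·Vd·(1−f)/f.
D = 15 × 158 × (1−f)/f ≈ 15 × 158 × 5.96442 ≈ 14135.68 mg.

14136 mg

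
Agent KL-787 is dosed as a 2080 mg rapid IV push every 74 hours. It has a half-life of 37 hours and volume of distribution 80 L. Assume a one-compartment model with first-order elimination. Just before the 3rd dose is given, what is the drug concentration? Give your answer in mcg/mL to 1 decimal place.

f = (1/2)^(τ/t½) = (1/2)^(74/37) ≈ 0.2500.
C₀ = D/Vd = 2080/80 ≈ 26.000 mcg/mL.
Before the 3rd dose, 2 doses have been given. Superposition: Cmin = C₀·(f + f²).
≈ 26.000 × (0.2500 + 0.0625) ≈ 26.000 × 0.3125 ≈ 8.125 mcg/mL.

8.1 mcg/mL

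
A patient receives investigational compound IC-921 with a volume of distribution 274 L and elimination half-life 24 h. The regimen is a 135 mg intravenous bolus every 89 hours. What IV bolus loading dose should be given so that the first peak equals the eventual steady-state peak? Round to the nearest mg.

f = (1/2)^(89/24) ≈ 0.076503; accumulation ratio R = 1/(1−f) ≈ 1.08284.
Loading dose to hit Cmax,ss on first dose: D_load = D_maint·R ≈ 135 × 1.08284 ≈ 146.18 mg.

146 mg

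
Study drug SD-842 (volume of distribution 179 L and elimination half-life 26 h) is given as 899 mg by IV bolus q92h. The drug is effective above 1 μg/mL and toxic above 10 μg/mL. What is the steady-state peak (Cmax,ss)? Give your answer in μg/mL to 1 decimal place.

5.5 μg/mL

τ/t½ = 92/26 ≈ 3.5385, so fraction remaining f = (1/2)^(92/26) ≈ 0.0861.
At steady state, accumulation factor R = 1/(1 − e^(−kτ)) ≈ 1.0942.
Each bolus raises the concentration by D/Vd = 899/179 ≈ 5.022 μg/mL.
Steady-state peak Cmax,ss = C₀·R ≈ 5.022 × 1.0942 ≈ 5.495 μg/mL.
Peak 5.5 μg/mL vs MTC 10 μg/mL: below toxic threshold.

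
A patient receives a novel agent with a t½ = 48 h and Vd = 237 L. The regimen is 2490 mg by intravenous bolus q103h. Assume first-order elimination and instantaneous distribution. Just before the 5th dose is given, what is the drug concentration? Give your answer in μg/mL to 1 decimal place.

3.1 μg/mL

f = (1/2)^(τ/t½) = (1/2)^(103/48) ≈ 0.2260.
C₀ = D/Vd = 2490/237 ≈ 10.506 μg/mL.
Before the 5th dose, 4 doses have been given. Superposition: Cmin = C₀·(f + f² + … + f^4).
≈ 10.506 × (0.2260 + 0.0511 + 0.0115 + 0.0026) ≈ 10.506 × 0.2912 ≈ 3.059 μg/mL.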